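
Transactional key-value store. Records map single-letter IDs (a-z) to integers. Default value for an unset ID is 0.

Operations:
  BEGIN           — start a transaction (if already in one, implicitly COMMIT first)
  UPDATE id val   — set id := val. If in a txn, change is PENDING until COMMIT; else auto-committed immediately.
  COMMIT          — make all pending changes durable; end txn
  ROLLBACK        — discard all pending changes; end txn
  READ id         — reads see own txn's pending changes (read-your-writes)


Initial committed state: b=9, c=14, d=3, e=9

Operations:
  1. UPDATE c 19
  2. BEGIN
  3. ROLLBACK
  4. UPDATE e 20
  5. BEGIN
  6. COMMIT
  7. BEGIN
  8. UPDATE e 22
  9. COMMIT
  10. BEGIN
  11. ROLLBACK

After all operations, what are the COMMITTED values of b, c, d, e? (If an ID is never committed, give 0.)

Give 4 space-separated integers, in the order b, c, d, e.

Initial committed: {b=9, c=14, d=3, e=9}
Op 1: UPDATE c=19 (auto-commit; committed c=19)
Op 2: BEGIN: in_txn=True, pending={}
Op 3: ROLLBACK: discarded pending []; in_txn=False
Op 4: UPDATE e=20 (auto-commit; committed e=20)
Op 5: BEGIN: in_txn=True, pending={}
Op 6: COMMIT: merged [] into committed; committed now {b=9, c=19, d=3, e=20}
Op 7: BEGIN: in_txn=True, pending={}
Op 8: UPDATE e=22 (pending; pending now {e=22})
Op 9: COMMIT: merged ['e'] into committed; committed now {b=9, c=19, d=3, e=22}
Op 10: BEGIN: in_txn=True, pending={}
Op 11: ROLLBACK: discarded pending []; in_txn=False
Final committed: {b=9, c=19, d=3, e=22}

Answer: 9 19 3 22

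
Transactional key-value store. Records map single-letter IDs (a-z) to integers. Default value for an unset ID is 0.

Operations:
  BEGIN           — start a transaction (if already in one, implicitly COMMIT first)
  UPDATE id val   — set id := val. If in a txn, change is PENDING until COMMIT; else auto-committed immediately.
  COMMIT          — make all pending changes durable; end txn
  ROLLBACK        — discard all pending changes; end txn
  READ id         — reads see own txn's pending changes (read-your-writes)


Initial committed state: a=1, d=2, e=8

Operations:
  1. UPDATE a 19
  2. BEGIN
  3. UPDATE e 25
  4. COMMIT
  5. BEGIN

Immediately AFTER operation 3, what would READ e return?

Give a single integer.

Answer: 25

Derivation:
Initial committed: {a=1, d=2, e=8}
Op 1: UPDATE a=19 (auto-commit; committed a=19)
Op 2: BEGIN: in_txn=True, pending={}
Op 3: UPDATE e=25 (pending; pending now {e=25})
After op 3: visible(e) = 25 (pending={e=25}, committed={a=19, d=2, e=8})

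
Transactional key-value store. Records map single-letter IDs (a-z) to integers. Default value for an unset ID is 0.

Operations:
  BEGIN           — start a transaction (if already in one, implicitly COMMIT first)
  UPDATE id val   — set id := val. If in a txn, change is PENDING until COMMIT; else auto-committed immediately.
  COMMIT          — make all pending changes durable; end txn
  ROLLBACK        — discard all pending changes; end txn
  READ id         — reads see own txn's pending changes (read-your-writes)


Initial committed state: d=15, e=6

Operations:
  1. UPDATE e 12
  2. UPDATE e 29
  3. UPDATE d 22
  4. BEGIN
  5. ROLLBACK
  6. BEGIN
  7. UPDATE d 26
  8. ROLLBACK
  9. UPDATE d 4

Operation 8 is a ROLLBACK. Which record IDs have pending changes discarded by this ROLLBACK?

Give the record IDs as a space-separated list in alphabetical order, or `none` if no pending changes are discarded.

Initial committed: {d=15, e=6}
Op 1: UPDATE e=12 (auto-commit; committed e=12)
Op 2: UPDATE e=29 (auto-commit; committed e=29)
Op 3: UPDATE d=22 (auto-commit; committed d=22)
Op 4: BEGIN: in_txn=True, pending={}
Op 5: ROLLBACK: discarded pending []; in_txn=False
Op 6: BEGIN: in_txn=True, pending={}
Op 7: UPDATE d=26 (pending; pending now {d=26})
Op 8: ROLLBACK: discarded pending ['d']; in_txn=False
Op 9: UPDATE d=4 (auto-commit; committed d=4)
ROLLBACK at op 8 discards: ['d']

Answer: d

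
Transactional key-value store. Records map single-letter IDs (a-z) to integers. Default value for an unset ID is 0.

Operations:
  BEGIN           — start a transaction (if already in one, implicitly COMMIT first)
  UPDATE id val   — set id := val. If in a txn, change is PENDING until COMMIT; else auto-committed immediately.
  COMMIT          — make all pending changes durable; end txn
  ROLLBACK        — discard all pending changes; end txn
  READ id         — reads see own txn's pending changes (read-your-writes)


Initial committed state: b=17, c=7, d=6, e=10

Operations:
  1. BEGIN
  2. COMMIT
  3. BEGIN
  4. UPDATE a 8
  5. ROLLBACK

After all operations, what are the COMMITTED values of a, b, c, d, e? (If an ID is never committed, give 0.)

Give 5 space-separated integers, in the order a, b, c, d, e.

Initial committed: {b=17, c=7, d=6, e=10}
Op 1: BEGIN: in_txn=True, pending={}
Op 2: COMMIT: merged [] into committed; committed now {b=17, c=7, d=6, e=10}
Op 3: BEGIN: in_txn=True, pending={}
Op 4: UPDATE a=8 (pending; pending now {a=8})
Op 5: ROLLBACK: discarded pending ['a']; in_txn=False
Final committed: {b=17, c=7, d=6, e=10}

Answer: 0 17 7 6 10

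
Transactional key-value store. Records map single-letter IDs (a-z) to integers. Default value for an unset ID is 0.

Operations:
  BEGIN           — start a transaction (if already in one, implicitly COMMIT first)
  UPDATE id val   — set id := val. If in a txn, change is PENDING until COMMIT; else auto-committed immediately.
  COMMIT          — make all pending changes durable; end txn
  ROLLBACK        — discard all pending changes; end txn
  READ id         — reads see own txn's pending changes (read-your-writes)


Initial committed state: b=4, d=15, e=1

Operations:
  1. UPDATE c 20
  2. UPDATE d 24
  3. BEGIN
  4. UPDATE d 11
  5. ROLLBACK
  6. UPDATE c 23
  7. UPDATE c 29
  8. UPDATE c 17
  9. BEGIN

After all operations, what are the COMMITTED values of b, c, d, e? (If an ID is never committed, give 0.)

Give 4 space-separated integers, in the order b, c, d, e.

Initial committed: {b=4, d=15, e=1}
Op 1: UPDATE c=20 (auto-commit; committed c=20)
Op 2: UPDATE d=24 (auto-commit; committed d=24)
Op 3: BEGIN: in_txn=True, pending={}
Op 4: UPDATE d=11 (pending; pending now {d=11})
Op 5: ROLLBACK: discarded pending ['d']; in_txn=False
Op 6: UPDATE c=23 (auto-commit; committed c=23)
Op 7: UPDATE c=29 (auto-commit; committed c=29)
Op 8: UPDATE c=17 (auto-commit; committed c=17)
Op 9: BEGIN: in_txn=True, pending={}
Final committed: {b=4, c=17, d=24, e=1}

Answer: 4 17 24 1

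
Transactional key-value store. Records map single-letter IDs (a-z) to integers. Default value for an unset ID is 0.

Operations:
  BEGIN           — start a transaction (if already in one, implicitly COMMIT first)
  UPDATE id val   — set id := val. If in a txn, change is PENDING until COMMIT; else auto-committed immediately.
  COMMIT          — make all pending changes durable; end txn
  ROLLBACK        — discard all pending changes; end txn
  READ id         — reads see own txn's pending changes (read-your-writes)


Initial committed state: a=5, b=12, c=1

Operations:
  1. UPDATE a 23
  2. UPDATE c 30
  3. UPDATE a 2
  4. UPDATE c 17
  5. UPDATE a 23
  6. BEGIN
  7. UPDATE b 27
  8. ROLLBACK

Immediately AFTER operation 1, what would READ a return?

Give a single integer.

Initial committed: {a=5, b=12, c=1}
Op 1: UPDATE a=23 (auto-commit; committed a=23)
After op 1: visible(a) = 23 (pending={}, committed={a=23, b=12, c=1})

Answer: 23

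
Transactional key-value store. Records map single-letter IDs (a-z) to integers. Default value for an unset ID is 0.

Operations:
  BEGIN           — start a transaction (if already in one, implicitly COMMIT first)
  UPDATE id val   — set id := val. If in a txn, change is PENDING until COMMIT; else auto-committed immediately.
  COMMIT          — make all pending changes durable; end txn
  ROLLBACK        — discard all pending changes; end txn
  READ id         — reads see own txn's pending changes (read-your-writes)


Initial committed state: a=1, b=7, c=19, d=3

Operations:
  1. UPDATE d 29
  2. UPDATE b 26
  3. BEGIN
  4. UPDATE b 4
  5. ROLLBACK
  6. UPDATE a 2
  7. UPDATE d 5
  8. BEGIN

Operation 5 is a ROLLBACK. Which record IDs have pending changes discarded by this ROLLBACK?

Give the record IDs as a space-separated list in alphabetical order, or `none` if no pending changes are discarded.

Answer: b

Derivation:
Initial committed: {a=1, b=7, c=19, d=3}
Op 1: UPDATE d=29 (auto-commit; committed d=29)
Op 2: UPDATE b=26 (auto-commit; committed b=26)
Op 3: BEGIN: in_txn=True, pending={}
Op 4: UPDATE b=4 (pending; pending now {b=4})
Op 5: ROLLBACK: discarded pending ['b']; in_txn=False
Op 6: UPDATE a=2 (auto-commit; committed a=2)
Op 7: UPDATE d=5 (auto-commit; committed d=5)
Op 8: BEGIN: in_txn=True, pending={}
ROLLBACK at op 5 discards: ['b']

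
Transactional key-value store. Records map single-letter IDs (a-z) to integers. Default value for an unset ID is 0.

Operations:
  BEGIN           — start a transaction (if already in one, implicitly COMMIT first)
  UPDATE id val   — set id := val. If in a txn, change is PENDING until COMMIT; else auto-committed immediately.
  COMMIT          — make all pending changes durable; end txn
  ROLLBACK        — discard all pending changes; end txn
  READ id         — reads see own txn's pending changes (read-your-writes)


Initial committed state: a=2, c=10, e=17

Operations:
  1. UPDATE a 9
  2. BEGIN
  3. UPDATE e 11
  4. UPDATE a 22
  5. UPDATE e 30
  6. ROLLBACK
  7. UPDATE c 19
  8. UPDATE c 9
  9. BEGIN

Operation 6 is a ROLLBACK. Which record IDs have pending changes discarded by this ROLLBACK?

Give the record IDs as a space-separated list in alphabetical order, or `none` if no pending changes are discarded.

Initial committed: {a=2, c=10, e=17}
Op 1: UPDATE a=9 (auto-commit; committed a=9)
Op 2: BEGIN: in_txn=True, pending={}
Op 3: UPDATE e=11 (pending; pending now {e=11})
Op 4: UPDATE a=22 (pending; pending now {a=22, e=11})
Op 5: UPDATE e=30 (pending; pending now {a=22, e=30})
Op 6: ROLLBACK: discarded pending ['a', 'e']; in_txn=False
Op 7: UPDATE c=19 (auto-commit; committed c=19)
Op 8: UPDATE c=9 (auto-commit; committed c=9)
Op 9: BEGIN: in_txn=True, pending={}
ROLLBACK at op 6 discards: ['a', 'e']

Answer: a e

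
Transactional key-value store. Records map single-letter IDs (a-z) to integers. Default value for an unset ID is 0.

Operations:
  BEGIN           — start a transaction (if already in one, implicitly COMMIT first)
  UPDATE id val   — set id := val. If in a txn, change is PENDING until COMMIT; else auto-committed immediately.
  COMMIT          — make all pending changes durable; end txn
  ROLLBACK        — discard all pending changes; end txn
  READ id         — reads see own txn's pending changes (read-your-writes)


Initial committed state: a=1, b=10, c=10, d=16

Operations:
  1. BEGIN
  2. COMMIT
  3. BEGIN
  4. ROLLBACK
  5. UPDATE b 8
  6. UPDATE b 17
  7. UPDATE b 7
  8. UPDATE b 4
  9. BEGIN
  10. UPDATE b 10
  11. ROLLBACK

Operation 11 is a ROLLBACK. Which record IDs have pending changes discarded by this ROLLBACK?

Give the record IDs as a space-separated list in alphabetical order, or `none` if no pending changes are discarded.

Answer: b

Derivation:
Initial committed: {a=1, b=10, c=10, d=16}
Op 1: BEGIN: in_txn=True, pending={}
Op 2: COMMIT: merged [] into committed; committed now {a=1, b=10, c=10, d=16}
Op 3: BEGIN: in_txn=True, pending={}
Op 4: ROLLBACK: discarded pending []; in_txn=False
Op 5: UPDATE b=8 (auto-commit; committed b=8)
Op 6: UPDATE b=17 (auto-commit; committed b=17)
Op 7: UPDATE b=7 (auto-commit; committed b=7)
Op 8: UPDATE b=4 (auto-commit; committed b=4)
Op 9: BEGIN: in_txn=True, pending={}
Op 10: UPDATE b=10 (pending; pending now {b=10})
Op 11: ROLLBACK: discarded pending ['b']; in_txn=False
ROLLBACK at op 11 discards: ['b']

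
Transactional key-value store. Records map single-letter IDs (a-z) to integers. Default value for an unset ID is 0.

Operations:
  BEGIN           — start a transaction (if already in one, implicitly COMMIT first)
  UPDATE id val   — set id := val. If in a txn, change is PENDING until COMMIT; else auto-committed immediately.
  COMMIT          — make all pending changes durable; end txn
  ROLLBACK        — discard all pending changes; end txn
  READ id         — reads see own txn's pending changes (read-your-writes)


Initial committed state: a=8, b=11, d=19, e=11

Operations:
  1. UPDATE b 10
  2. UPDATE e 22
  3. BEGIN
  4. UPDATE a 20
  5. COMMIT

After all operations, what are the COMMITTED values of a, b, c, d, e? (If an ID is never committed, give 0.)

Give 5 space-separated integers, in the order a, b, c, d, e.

Answer: 20 10 0 19 22

Derivation:
Initial committed: {a=8, b=11, d=19, e=11}
Op 1: UPDATE b=10 (auto-commit; committed b=10)
Op 2: UPDATE e=22 (auto-commit; committed e=22)
Op 3: BEGIN: in_txn=True, pending={}
Op 4: UPDATE a=20 (pending; pending now {a=20})
Op 5: COMMIT: merged ['a'] into committed; committed now {a=20, b=10, d=19, e=22}
Final committed: {a=20, b=10, d=19, e=22}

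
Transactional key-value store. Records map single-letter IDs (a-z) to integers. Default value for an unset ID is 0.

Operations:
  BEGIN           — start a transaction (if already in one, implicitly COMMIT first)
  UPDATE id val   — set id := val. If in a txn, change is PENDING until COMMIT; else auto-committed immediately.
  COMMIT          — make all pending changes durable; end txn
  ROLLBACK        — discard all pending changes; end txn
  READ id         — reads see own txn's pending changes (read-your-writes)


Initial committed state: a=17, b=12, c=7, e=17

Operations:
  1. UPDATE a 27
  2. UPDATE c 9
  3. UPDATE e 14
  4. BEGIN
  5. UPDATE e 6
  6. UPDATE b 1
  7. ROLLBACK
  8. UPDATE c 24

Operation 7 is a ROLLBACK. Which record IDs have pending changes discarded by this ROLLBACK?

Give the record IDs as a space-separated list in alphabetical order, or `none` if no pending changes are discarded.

Initial committed: {a=17, b=12, c=7, e=17}
Op 1: UPDATE a=27 (auto-commit; committed a=27)
Op 2: UPDATE c=9 (auto-commit; committed c=9)
Op 3: UPDATE e=14 (auto-commit; committed e=14)
Op 4: BEGIN: in_txn=True, pending={}
Op 5: UPDATE e=6 (pending; pending now {e=6})
Op 6: UPDATE b=1 (pending; pending now {b=1, e=6})
Op 7: ROLLBACK: discarded pending ['b', 'e']; in_txn=False
Op 8: UPDATE c=24 (auto-commit; committed c=24)
ROLLBACK at op 7 discards: ['b', 'e']

Answer: b e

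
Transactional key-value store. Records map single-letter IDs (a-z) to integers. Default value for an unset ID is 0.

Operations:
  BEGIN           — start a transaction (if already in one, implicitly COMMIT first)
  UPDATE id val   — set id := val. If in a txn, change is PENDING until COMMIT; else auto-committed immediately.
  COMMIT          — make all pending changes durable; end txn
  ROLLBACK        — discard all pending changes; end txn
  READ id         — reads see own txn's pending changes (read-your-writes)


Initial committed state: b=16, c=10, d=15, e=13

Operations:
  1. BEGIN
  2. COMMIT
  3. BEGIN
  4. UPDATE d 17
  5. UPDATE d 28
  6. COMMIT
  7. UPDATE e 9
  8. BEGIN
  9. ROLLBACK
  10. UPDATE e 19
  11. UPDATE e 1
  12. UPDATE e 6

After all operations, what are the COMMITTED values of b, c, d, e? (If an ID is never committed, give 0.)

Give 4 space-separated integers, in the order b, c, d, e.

Answer: 16 10 28 6

Derivation:
Initial committed: {b=16, c=10, d=15, e=13}
Op 1: BEGIN: in_txn=True, pending={}
Op 2: COMMIT: merged [] into committed; committed now {b=16, c=10, d=15, e=13}
Op 3: BEGIN: in_txn=True, pending={}
Op 4: UPDATE d=17 (pending; pending now {d=17})
Op 5: UPDATE d=28 (pending; pending now {d=28})
Op 6: COMMIT: merged ['d'] into committed; committed now {b=16, c=10, d=28, e=13}
Op 7: UPDATE e=9 (auto-commit; committed e=9)
Op 8: BEGIN: in_txn=True, pending={}
Op 9: ROLLBACK: discarded pending []; in_txn=False
Op 10: UPDATE e=19 (auto-commit; committed e=19)
Op 11: UPDATE e=1 (auto-commit; committed e=1)
Op 12: UPDATE e=6 (auto-commit; committed e=6)
Final committed: {b=16, c=10, d=28, e=6}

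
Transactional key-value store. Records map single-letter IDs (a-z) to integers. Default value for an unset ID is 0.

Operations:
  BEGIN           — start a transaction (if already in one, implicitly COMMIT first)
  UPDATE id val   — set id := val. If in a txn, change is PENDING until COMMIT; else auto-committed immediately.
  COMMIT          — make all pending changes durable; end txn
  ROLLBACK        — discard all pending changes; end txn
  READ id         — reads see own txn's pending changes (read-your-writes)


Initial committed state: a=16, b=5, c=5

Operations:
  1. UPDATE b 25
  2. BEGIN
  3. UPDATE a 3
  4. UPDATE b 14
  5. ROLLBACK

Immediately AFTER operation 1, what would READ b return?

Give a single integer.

Answer: 25

Derivation:
Initial committed: {a=16, b=5, c=5}
Op 1: UPDATE b=25 (auto-commit; committed b=25)
After op 1: visible(b) = 25 (pending={}, committed={a=16, b=25, c=5})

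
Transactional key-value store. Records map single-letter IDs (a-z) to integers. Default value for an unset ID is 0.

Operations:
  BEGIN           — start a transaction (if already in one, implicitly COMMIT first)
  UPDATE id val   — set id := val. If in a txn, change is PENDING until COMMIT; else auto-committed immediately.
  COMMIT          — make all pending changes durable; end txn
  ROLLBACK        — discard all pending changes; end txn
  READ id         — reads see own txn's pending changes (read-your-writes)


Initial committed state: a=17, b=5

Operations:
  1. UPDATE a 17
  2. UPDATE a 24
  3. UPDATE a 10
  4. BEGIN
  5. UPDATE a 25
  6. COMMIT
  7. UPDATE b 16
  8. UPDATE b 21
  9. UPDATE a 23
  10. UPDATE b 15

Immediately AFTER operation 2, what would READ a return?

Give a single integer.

Answer: 24

Derivation:
Initial committed: {a=17, b=5}
Op 1: UPDATE a=17 (auto-commit; committed a=17)
Op 2: UPDATE a=24 (auto-commit; committed a=24)
After op 2: visible(a) = 24 (pending={}, committed={a=24, b=5})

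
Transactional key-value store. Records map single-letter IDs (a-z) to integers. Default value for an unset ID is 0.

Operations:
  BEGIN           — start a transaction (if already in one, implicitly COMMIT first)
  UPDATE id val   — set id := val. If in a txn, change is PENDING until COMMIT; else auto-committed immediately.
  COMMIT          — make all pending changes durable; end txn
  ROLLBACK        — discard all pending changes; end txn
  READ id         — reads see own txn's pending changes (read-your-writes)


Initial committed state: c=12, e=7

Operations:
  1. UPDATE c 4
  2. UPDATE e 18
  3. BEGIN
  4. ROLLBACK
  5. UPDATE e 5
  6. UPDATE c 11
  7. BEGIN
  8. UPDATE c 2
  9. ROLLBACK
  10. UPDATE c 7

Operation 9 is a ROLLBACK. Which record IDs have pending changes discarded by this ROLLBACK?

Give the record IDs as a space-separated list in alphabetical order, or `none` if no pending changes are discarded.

Initial committed: {c=12, e=7}
Op 1: UPDATE c=4 (auto-commit; committed c=4)
Op 2: UPDATE e=18 (auto-commit; committed e=18)
Op 3: BEGIN: in_txn=True, pending={}
Op 4: ROLLBACK: discarded pending []; in_txn=False
Op 5: UPDATE e=5 (auto-commit; committed e=5)
Op 6: UPDATE c=11 (auto-commit; committed c=11)
Op 7: BEGIN: in_txn=True, pending={}
Op 8: UPDATE c=2 (pending; pending now {c=2})
Op 9: ROLLBACK: discarded pending ['c']; in_txn=False
Op 10: UPDATE c=7 (auto-commit; committed c=7)
ROLLBACK at op 9 discards: ['c']

Answer: c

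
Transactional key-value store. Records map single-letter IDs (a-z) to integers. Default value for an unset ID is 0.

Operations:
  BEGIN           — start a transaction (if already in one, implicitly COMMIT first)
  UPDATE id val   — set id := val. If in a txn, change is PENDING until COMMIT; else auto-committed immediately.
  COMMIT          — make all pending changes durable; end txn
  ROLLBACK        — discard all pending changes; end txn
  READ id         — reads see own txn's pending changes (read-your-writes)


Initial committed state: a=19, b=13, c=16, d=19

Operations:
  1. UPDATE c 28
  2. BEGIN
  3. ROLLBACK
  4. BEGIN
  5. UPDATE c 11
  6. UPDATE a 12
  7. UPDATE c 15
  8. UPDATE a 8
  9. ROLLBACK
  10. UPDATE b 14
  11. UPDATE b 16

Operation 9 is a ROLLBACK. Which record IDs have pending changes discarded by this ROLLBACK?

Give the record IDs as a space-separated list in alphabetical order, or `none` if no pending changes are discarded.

Initial committed: {a=19, b=13, c=16, d=19}
Op 1: UPDATE c=28 (auto-commit; committed c=28)
Op 2: BEGIN: in_txn=True, pending={}
Op 3: ROLLBACK: discarded pending []; in_txn=False
Op 4: BEGIN: in_txn=True, pending={}
Op 5: UPDATE c=11 (pending; pending now {c=11})
Op 6: UPDATE a=12 (pending; pending now {a=12, c=11})
Op 7: UPDATE c=15 (pending; pending now {a=12, c=15})
Op 8: UPDATE a=8 (pending; pending now {a=8, c=15})
Op 9: ROLLBACK: discarded pending ['a', 'c']; in_txn=False
Op 10: UPDATE b=14 (auto-commit; committed b=14)
Op 11: UPDATE b=16 (auto-commit; committed b=16)
ROLLBACK at op 9 discards: ['a', 'c']

Answer: a c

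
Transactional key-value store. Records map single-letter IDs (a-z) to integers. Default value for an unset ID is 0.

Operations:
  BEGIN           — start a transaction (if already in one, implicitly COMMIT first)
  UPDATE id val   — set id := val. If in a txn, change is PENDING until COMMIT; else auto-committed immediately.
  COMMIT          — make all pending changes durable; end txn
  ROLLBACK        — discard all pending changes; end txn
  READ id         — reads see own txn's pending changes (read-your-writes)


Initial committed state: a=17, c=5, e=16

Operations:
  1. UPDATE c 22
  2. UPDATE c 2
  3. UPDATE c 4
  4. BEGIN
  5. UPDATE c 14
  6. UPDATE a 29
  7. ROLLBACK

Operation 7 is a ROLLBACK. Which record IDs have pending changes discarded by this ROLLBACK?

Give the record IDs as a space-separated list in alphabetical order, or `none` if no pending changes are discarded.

Initial committed: {a=17, c=5, e=16}
Op 1: UPDATE c=22 (auto-commit; committed c=22)
Op 2: UPDATE c=2 (auto-commit; committed c=2)
Op 3: UPDATE c=4 (auto-commit; committed c=4)
Op 4: BEGIN: in_txn=True, pending={}
Op 5: UPDATE c=14 (pending; pending now {c=14})
Op 6: UPDATE a=29 (pending; pending now {a=29, c=14})
Op 7: ROLLBACK: discarded pending ['a', 'c']; in_txn=False
ROLLBACK at op 7 discards: ['a', 'c']

Answer: a c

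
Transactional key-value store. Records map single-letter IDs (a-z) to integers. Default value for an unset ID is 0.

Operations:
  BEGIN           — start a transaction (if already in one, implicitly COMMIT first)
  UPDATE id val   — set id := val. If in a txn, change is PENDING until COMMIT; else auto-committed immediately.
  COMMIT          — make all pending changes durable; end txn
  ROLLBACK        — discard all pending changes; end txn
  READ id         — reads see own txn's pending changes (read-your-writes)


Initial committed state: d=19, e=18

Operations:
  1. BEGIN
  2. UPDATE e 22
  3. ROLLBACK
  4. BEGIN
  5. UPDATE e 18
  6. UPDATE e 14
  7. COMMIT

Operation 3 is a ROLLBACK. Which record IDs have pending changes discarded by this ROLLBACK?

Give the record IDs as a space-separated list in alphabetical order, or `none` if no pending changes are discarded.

Initial committed: {d=19, e=18}
Op 1: BEGIN: in_txn=True, pending={}
Op 2: UPDATE e=22 (pending; pending now {e=22})
Op 3: ROLLBACK: discarded pending ['e']; in_txn=False
Op 4: BEGIN: in_txn=True, pending={}
Op 5: UPDATE e=18 (pending; pending now {e=18})
Op 6: UPDATE e=14 (pending; pending now {e=14})
Op 7: COMMIT: merged ['e'] into committed; committed now {d=19, e=14}
ROLLBACK at op 3 discards: ['e']

Answer: e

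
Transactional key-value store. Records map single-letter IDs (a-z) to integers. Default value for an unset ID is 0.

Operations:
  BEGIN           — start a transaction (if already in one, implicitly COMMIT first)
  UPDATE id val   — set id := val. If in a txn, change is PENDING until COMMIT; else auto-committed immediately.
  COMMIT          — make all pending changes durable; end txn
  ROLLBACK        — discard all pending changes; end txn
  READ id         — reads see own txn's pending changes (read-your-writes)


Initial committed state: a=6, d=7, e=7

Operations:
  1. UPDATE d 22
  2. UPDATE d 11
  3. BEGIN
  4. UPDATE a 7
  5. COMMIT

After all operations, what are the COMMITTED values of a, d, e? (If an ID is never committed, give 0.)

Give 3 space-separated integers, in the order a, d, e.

Initial committed: {a=6, d=7, e=7}
Op 1: UPDATE d=22 (auto-commit; committed d=22)
Op 2: UPDATE d=11 (auto-commit; committed d=11)
Op 3: BEGIN: in_txn=True, pending={}
Op 4: UPDATE a=7 (pending; pending now {a=7})
Op 5: COMMIT: merged ['a'] into committed; committed now {a=7, d=11, e=7}
Final committed: {a=7, d=11, e=7}

Answer: 7 11 7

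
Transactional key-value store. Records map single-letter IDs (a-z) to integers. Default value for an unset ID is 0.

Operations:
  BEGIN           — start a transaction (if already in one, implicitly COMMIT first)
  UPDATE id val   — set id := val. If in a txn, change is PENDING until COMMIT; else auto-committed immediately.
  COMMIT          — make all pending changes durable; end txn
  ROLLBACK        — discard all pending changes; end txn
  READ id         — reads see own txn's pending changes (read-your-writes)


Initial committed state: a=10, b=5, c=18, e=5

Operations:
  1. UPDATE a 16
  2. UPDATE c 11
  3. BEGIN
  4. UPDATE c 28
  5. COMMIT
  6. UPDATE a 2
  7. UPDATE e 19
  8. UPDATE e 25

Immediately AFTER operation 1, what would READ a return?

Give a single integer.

Answer: 16

Derivation:
Initial committed: {a=10, b=5, c=18, e=5}
Op 1: UPDATE a=16 (auto-commit; committed a=16)
After op 1: visible(a) = 16 (pending={}, committed={a=16, b=5, c=18, e=5})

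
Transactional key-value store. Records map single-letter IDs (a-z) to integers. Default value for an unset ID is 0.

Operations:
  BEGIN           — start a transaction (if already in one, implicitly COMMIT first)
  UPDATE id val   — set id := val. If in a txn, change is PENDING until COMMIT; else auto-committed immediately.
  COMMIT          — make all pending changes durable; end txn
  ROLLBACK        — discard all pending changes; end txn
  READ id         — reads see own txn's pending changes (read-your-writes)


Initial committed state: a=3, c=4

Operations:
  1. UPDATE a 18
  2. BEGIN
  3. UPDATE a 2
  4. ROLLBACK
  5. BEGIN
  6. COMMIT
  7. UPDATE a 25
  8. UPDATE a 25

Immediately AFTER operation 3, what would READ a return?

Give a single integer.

Initial committed: {a=3, c=4}
Op 1: UPDATE a=18 (auto-commit; committed a=18)
Op 2: BEGIN: in_txn=True, pending={}
Op 3: UPDATE a=2 (pending; pending now {a=2})
After op 3: visible(a) = 2 (pending={a=2}, committed={a=18, c=4})

Answer: 2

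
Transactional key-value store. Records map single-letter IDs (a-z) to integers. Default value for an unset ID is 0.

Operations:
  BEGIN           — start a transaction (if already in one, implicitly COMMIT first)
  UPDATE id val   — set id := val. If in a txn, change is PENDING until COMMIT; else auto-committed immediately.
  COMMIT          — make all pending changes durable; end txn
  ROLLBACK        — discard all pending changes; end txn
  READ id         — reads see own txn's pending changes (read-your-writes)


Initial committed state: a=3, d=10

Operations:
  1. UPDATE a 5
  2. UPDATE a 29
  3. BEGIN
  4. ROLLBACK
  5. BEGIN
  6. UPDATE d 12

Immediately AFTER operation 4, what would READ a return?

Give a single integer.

Initial committed: {a=3, d=10}
Op 1: UPDATE a=5 (auto-commit; committed a=5)
Op 2: UPDATE a=29 (auto-commit; committed a=29)
Op 3: BEGIN: in_txn=True, pending={}
Op 4: ROLLBACK: discarded pending []; in_txn=False
After op 4: visible(a) = 29 (pending={}, committed={a=29, d=10})

Answer: 29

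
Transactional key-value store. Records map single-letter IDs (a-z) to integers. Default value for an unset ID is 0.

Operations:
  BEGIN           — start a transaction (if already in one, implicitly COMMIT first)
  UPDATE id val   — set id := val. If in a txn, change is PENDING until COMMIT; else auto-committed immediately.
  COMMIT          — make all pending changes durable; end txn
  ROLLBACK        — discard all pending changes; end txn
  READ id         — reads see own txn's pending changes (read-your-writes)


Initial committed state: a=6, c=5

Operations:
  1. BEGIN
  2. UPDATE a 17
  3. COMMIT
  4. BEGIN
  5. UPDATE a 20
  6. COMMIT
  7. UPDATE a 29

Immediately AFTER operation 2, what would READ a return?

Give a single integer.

Answer: 17

Derivation:
Initial committed: {a=6, c=5}
Op 1: BEGIN: in_txn=True, pending={}
Op 2: UPDATE a=17 (pending; pending now {a=17})
After op 2: visible(a) = 17 (pending={a=17}, committed={a=6, c=5})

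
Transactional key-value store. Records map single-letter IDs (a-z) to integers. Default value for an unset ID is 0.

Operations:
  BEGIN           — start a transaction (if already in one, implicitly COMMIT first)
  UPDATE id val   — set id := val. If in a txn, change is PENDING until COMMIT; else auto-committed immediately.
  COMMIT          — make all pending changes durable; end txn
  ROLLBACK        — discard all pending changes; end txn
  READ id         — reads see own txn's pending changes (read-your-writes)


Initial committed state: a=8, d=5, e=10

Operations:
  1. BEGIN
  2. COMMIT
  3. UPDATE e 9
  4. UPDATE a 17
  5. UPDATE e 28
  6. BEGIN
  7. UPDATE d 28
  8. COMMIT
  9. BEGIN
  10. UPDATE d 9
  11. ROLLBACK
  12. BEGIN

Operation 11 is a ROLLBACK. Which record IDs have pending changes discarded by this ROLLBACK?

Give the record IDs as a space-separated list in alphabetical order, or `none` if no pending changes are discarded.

Initial committed: {a=8, d=5, e=10}
Op 1: BEGIN: in_txn=True, pending={}
Op 2: COMMIT: merged [] into committed; committed now {a=8, d=5, e=10}
Op 3: UPDATE e=9 (auto-commit; committed e=9)
Op 4: UPDATE a=17 (auto-commit; committed a=17)
Op 5: UPDATE e=28 (auto-commit; committed e=28)
Op 6: BEGIN: in_txn=True, pending={}
Op 7: UPDATE d=28 (pending; pending now {d=28})
Op 8: COMMIT: merged ['d'] into committed; committed now {a=17, d=28, e=28}
Op 9: BEGIN: in_txn=True, pending={}
Op 10: UPDATE d=9 (pending; pending now {d=9})
Op 11: ROLLBACK: discarded pending ['d']; in_txn=False
Op 12: BEGIN: in_txn=True, pending={}
ROLLBACK at op 11 discards: ['d']

Answer: d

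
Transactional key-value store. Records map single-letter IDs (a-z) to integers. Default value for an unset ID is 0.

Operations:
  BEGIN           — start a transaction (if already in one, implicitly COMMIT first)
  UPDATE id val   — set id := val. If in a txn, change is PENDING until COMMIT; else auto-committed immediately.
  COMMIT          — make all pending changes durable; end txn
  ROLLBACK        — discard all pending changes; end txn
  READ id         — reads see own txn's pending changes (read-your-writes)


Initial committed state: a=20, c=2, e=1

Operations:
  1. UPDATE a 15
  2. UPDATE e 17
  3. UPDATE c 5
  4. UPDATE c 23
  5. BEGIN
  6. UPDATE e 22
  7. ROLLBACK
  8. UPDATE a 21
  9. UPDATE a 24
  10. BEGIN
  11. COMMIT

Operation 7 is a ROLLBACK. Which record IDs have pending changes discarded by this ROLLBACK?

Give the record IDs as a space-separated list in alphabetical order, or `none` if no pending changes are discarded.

Initial committed: {a=20, c=2, e=1}
Op 1: UPDATE a=15 (auto-commit; committed a=15)
Op 2: UPDATE e=17 (auto-commit; committed e=17)
Op 3: UPDATE c=5 (auto-commit; committed c=5)
Op 4: UPDATE c=23 (auto-commit; committed c=23)
Op 5: BEGIN: in_txn=True, pending={}
Op 6: UPDATE e=22 (pending; pending now {e=22})
Op 7: ROLLBACK: discarded pending ['e']; in_txn=False
Op 8: UPDATE a=21 (auto-commit; committed a=21)
Op 9: UPDATE a=24 (auto-commit; committed a=24)
Op 10: BEGIN: in_txn=True, pending={}
Op 11: COMMIT: merged [] into committed; committed now {a=24, c=23, e=17}
ROLLBACK at op 7 discards: ['e']

Answer: e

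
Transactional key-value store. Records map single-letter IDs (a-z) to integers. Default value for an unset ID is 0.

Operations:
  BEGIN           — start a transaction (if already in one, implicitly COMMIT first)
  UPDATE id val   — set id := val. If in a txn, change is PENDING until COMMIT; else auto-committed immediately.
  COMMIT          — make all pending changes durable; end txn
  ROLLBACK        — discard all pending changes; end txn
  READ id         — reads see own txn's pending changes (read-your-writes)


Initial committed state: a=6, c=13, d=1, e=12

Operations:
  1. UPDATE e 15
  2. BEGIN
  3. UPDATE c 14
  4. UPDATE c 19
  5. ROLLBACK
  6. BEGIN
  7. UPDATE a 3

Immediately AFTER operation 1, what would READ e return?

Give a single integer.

Initial committed: {a=6, c=13, d=1, e=12}
Op 1: UPDATE e=15 (auto-commit; committed e=15)
After op 1: visible(e) = 15 (pending={}, committed={a=6, c=13, d=1, e=15})

Answer: 15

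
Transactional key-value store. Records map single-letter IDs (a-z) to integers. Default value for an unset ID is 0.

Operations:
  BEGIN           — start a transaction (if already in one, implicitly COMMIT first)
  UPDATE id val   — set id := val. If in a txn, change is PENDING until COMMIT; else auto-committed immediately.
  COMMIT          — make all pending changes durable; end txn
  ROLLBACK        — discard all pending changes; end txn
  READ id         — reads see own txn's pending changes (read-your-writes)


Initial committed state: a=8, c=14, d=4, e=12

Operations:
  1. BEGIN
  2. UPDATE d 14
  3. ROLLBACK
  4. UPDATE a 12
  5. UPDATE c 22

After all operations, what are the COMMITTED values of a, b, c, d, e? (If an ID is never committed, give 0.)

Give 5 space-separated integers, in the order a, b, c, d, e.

Initial committed: {a=8, c=14, d=4, e=12}
Op 1: BEGIN: in_txn=True, pending={}
Op 2: UPDATE d=14 (pending; pending now {d=14})
Op 3: ROLLBACK: discarded pending ['d']; in_txn=False
Op 4: UPDATE a=12 (auto-commit; committed a=12)
Op 5: UPDATE c=22 (auto-commit; committed c=22)
Final committed: {a=12, c=22, d=4, e=12}

Answer: 12 0 22 4 12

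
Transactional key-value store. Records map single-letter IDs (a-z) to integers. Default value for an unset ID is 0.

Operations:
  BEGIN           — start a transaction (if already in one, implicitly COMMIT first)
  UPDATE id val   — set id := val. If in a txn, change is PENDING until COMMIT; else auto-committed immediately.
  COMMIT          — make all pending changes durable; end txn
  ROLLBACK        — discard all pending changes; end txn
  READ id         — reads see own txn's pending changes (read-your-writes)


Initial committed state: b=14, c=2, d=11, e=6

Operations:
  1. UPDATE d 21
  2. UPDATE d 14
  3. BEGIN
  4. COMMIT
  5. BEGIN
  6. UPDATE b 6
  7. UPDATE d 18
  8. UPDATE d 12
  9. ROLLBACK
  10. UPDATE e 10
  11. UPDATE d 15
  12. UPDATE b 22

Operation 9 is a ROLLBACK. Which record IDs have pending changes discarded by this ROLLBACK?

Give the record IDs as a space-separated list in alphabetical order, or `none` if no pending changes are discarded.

Initial committed: {b=14, c=2, d=11, e=6}
Op 1: UPDATE d=21 (auto-commit; committed d=21)
Op 2: UPDATE d=14 (auto-commit; committed d=14)
Op 3: BEGIN: in_txn=True, pending={}
Op 4: COMMIT: merged [] into committed; committed now {b=14, c=2, d=14, e=6}
Op 5: BEGIN: in_txn=True, pending={}
Op 6: UPDATE b=6 (pending; pending now {b=6})
Op 7: UPDATE d=18 (pending; pending now {b=6, d=18})
Op 8: UPDATE d=12 (pending; pending now {b=6, d=12})
Op 9: ROLLBACK: discarded pending ['b', 'd']; in_txn=False
Op 10: UPDATE e=10 (auto-commit; committed e=10)
Op 11: UPDATE d=15 (auto-commit; committed d=15)
Op 12: UPDATE b=22 (auto-commit; committed b=22)
ROLLBACK at op 9 discards: ['b', 'd']

Answer: b d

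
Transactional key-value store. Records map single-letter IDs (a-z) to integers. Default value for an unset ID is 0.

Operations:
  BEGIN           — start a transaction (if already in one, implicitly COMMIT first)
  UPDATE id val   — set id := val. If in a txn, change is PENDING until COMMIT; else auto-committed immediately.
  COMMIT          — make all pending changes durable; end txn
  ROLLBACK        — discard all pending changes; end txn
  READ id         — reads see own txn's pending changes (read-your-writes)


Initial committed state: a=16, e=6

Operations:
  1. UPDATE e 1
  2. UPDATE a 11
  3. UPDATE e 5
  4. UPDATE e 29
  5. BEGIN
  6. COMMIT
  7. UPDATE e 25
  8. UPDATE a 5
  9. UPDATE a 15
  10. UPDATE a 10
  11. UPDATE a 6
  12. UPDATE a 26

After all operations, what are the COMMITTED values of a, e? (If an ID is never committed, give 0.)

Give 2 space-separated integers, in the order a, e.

Answer: 26 25

Derivation:
Initial committed: {a=16, e=6}
Op 1: UPDATE e=1 (auto-commit; committed e=1)
Op 2: UPDATE a=11 (auto-commit; committed a=11)
Op 3: UPDATE e=5 (auto-commit; committed e=5)
Op 4: UPDATE e=29 (auto-commit; committed e=29)
Op 5: BEGIN: in_txn=True, pending={}
Op 6: COMMIT: merged [] into committed; committed now {a=11, e=29}
Op 7: UPDATE e=25 (auto-commit; committed e=25)
Op 8: UPDATE a=5 (auto-commit; committed a=5)
Op 9: UPDATE a=15 (auto-commit; committed a=15)
Op 10: UPDATE a=10 (auto-commit; committed a=10)
Op 11: UPDATE a=6 (auto-commit; committed a=6)
Op 12: UPDATE a=26 (auto-commit; committed a=26)
Final committed: {a=26, e=25}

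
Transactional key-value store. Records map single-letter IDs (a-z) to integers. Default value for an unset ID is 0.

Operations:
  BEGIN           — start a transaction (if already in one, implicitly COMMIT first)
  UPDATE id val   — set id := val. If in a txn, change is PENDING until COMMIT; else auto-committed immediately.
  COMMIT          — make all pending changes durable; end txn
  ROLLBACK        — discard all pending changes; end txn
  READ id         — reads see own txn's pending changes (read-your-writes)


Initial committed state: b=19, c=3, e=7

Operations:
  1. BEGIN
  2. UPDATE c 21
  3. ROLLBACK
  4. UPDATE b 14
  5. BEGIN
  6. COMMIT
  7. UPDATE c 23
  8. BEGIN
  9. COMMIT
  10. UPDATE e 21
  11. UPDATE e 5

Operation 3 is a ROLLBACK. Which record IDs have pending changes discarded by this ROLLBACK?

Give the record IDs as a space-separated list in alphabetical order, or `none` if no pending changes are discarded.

Answer: c

Derivation:
Initial committed: {b=19, c=3, e=7}
Op 1: BEGIN: in_txn=True, pending={}
Op 2: UPDATE c=21 (pending; pending now {c=21})
Op 3: ROLLBACK: discarded pending ['c']; in_txn=False
Op 4: UPDATE b=14 (auto-commit; committed b=14)
Op 5: BEGIN: in_txn=True, pending={}
Op 6: COMMIT: merged [] into committed; committed now {b=14, c=3, e=7}
Op 7: UPDATE c=23 (auto-commit; committed c=23)
Op 8: BEGIN: in_txn=True, pending={}
Op 9: COMMIT: merged [] into committed; committed now {b=14, c=23, e=7}
Op 10: UPDATE e=21 (auto-commit; committed e=21)
Op 11: UPDATE e=5 (auto-commit; committed e=5)
ROLLBACK at op 3 discards: ['c']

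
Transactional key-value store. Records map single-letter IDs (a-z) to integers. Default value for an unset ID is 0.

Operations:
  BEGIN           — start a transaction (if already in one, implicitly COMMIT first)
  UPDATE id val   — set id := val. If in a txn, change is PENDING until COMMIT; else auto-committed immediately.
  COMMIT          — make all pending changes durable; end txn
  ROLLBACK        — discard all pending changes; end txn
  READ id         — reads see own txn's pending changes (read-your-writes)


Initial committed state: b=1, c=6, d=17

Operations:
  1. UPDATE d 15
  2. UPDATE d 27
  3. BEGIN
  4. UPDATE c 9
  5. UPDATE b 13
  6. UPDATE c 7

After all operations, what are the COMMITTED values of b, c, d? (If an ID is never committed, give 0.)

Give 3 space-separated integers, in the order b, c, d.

Initial committed: {b=1, c=6, d=17}
Op 1: UPDATE d=15 (auto-commit; committed d=15)
Op 2: UPDATE d=27 (auto-commit; committed d=27)
Op 3: BEGIN: in_txn=True, pending={}
Op 4: UPDATE c=9 (pending; pending now {c=9})
Op 5: UPDATE b=13 (pending; pending now {b=13, c=9})
Op 6: UPDATE c=7 (pending; pending now {b=13, c=7})
Final committed: {b=1, c=6, d=27}

Answer: 1 6 27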